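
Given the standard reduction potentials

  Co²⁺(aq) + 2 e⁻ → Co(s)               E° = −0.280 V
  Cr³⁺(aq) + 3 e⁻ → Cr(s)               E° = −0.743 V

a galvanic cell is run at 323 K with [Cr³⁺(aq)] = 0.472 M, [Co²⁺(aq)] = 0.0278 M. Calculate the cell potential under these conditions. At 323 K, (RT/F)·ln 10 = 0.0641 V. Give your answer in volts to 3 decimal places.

+0.420 V

Since E°(Co²⁺/Co) > E°(Cr³⁺/Cr), Co²⁺/Co serves as the cathode.
E°cell = E°cat − E°an = −0.280 − (−0.743) = +0.463 V; n = 6.
The balanced reaction is 3 Co²⁺(aq) + 2 Cr(s) → 3 Co(s) + 2 Cr³⁺(aq), so Q = [Cr³⁺(aq)]^2 / [Co²⁺(aq)]^3 = 1.04×10^4 and log Q = 4.016.
E = E° − (0.0641/n)·log Q = +0.463 − (0.0641/6)(4.016) = +0.420 V.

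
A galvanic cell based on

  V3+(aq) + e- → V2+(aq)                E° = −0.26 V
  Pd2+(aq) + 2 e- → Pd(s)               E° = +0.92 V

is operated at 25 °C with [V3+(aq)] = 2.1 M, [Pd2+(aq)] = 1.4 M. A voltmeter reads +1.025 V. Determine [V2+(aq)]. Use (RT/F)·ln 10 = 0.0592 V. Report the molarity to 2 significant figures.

Pd²⁺/Pd is the cathode (higher E°); E°cell = +0.92 − (−0.26) = +1.18 V with n = 2.
Rearranging E = E° − (0.0592/n)·log Q gives log Q = 2(+1.18 − (+1.025))/0.0592 = 5.236.
The balanced reaction is Pd2+(aq) + 2 V2+(aq) → Pd(s) + 2 V3+(aq), so Q = [V3+(aq)]^2 / ([Pd2+(aq)]·[V2+(aq)]^2).
Solving for the unknown gives log [V2+(aq)] = −2.369, so [V2+(aq)] ≈ 0.0043 M.

0.0043 M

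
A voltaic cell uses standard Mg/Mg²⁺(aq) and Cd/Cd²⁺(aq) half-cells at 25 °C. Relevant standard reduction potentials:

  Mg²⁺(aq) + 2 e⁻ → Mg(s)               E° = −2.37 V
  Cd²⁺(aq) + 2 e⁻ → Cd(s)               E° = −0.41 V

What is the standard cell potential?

+1.96 V

Of the two couples in this cell, the one with the more positive reduction potential is reduced at the cathode: here that is Cd²⁺/Cd (−0.41 V); Mg²⁺/Mg (−2.37 V) is the anode.
E°cell = E°(cathode) − E°(anode) = −0.41 − (−2.37) = +1.96 V.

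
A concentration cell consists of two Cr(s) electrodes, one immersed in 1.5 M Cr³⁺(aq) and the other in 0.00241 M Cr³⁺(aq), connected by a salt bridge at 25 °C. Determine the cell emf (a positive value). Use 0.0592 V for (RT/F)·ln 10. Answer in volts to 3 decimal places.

0.055 V

For a concentration cell E°cell = 0, since both electrodes use the same couple.
The compartment with the higher Cr³⁺(aq) concentration (1.5 M) acts as the cathode; ions are reduced there and produced at the dilute (0.00241 M) anode.
With n = 3, Ecell = −(0.0592/3)·log([dilute]/[conc]) = −(0.0592/3)·log(0.00241/1.5) = +0.055 V.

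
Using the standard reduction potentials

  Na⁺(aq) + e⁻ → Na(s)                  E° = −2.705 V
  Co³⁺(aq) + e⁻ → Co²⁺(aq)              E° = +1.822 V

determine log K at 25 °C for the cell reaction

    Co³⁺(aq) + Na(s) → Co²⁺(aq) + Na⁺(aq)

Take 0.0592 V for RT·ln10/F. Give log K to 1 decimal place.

log K = 76.5

The Co³⁺/Co²⁺ couple is reduced (cathode); E°cell = +1.822 − (−2.705) = +4.527 V with n = 1.
At equilibrium E = 0, so log K = nE°cell / 0.0592 = (1)(+4.527) / 0.0592 = 76.5.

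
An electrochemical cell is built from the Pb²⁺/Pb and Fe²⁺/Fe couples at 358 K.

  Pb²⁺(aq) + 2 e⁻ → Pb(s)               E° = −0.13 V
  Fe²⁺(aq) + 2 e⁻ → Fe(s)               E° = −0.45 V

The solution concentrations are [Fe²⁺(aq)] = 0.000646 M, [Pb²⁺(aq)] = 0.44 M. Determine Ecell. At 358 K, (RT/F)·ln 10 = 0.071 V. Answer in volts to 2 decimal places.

+0.42 V

Since E°(Pb²⁺/Pb) > E°(Fe²⁺/Fe), Pb²⁺/Pb serves as the cathode.
E°cell = E°cat − E°an = −0.13 − (−0.45) = +0.32 V; n = 2.
For the overall reaction Pb²⁺(aq) + Fe(s) → Pb(s) + Fe²⁺(aq), Q = [Fe²⁺(aq)] / [Pb²⁺(aq)] = 0.00147, giving log Q = −2.833.
By the Nernst equation, E = +0.32 − (0.071/2)·(−2.833) = +0.42 V.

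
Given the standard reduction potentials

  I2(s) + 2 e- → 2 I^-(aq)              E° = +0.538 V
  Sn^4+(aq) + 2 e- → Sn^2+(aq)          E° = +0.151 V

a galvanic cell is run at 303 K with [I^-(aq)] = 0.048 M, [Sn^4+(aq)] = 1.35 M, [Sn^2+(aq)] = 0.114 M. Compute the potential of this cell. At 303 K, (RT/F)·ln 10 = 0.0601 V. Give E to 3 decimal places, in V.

The I₂/I⁻ couple has the more positive E°, so it is the cathode; Sn⁴⁺/Sn²⁺ is the anode.
The standard potential is +0.538 − (+0.151) = +0.387 V and the balanced reaction transfers n = 2 electrons.
The balanced reaction is I2(s) + Sn^2+(aq) → 2 I^-(aq) + Sn^4+(aq), so Q = ([I^-(aq)]^2·[Sn^4+(aq)]) / [Sn^2+(aq)] = 0.0273 and log Q = −1.564.
Applying E = E° − (RT ln10/nF)·log Q gives +0.387 − (0.0601/2)(−1.564) = +0.434 V.

+0.434 V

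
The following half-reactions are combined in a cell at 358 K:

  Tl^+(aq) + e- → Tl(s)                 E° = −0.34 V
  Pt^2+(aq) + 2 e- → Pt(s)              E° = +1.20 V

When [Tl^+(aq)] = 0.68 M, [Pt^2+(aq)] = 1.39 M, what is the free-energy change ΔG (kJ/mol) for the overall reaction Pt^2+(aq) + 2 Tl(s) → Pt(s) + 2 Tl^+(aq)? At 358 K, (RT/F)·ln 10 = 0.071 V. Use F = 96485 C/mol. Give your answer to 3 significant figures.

−300 kJ/mol

The standard cell potential is +1.20 − (−0.34) = +1.54 V, with n = 2 electrons in the balanced equation.
Q = [Tl^+(aq)]^2 / [Pt^2+(aq)] = 0.333, so log Q = −0.478 and E = +1.54 − (0.071/2)(−0.478) = +1.5570 V.
ΔG = −nFE = −(2)(96485)(+1.5570) J/mol = −300 kJ/mol.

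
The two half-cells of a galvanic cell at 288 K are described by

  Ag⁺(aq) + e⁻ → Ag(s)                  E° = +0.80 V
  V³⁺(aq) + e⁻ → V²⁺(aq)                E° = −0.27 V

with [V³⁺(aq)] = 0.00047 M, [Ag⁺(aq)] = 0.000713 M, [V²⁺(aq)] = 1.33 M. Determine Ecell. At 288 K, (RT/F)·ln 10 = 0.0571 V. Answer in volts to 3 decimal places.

+1.087 V

The Ag⁺/Ag couple has the more positive E°, so it is the cathode; V³⁺/V²⁺ is the anode.
E°cell = +0.80 − (−0.27) = +1.07 V, with n = 1 electron transferred.
Balancing gives Ag⁺(aq) + V²⁺(aq) → Ag(s) + V³⁺(aq); hence Q = [V³⁺(aq)] / ([Ag⁺(aq)]·[V²⁺(aq)]) = 0.496 (log Q = −0.305).
By the Nernst equation, E = +1.07 − (0.0571/1)·(−0.305) = +1.087 V.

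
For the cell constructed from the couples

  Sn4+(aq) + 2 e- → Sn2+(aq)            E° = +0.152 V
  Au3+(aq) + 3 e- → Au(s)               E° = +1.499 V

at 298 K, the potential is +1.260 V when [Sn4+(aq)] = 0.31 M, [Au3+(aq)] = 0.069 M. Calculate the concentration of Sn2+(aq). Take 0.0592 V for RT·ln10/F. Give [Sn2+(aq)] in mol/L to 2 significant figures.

0.0021 M

Au³⁺/Au is the cathode (higher E°); E°cell = +1.499 − (+0.152) = +1.347 V with n = 6.
Since E = E° − (0.0592/n)·log Q, log Q = n(E° − E)/0.0592 = 8.818.
For 2 Au3+(aq) + 3 Sn2+(aq) → 2 Au(s) + 3 Sn4+(aq), the reaction quotient is Q = [Sn4+(aq)]^3 / ([Au3+(aq)]^2·[Sn2+(aq)]^3).
Solving for the unknown gives log [Sn2+(aq)] = −2.674, so [Sn2+(aq)] ≈ 0.0021 M.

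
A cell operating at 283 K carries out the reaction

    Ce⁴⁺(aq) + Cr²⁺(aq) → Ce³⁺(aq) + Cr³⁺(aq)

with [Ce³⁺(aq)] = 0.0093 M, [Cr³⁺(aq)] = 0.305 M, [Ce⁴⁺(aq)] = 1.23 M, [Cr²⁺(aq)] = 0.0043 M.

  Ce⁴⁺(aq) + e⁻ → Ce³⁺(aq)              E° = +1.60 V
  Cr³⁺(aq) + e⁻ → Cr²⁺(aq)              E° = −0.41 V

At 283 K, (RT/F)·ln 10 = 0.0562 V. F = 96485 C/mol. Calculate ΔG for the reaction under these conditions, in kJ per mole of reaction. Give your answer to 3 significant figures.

−195 kJ/mol

With Ce⁴⁺/Ce³⁺ reduced at the cathode, E°cell = +1.60 − (−0.41) = +2.01 V and n = 1.
Here Q = ([Ce³⁺(aq)]·[Cr³⁺(aq)]) / ([Ce⁴⁺(aq)]·[Cr²⁺(aq)]) = 0.536 (log Q = −0.271), giving E = +2.01 − (0.0562/1)·(−0.271) = +2.0252 V.
ΔG = −nFE = −(1)(96485)(+2.0252) J/mol = −195 kJ/mol.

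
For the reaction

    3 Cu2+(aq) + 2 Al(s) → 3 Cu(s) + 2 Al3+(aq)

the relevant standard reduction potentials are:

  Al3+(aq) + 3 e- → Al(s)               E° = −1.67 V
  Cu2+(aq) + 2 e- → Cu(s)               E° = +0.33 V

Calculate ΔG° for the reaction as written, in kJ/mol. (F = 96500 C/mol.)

In the reaction as written Cu2+(aq) is reduced, so the Cu²⁺/Cu couple is the cathode and Al³⁺/Al is the anode.
E°cell = +0.33 − (−1.67) = +2.00 V; balancing electrons gives n = 6.
ΔG° = −nFE°cell = −(6)(96500)(+2.00) J/mol = −1158 kJ/mol.

−1158 kJ/mol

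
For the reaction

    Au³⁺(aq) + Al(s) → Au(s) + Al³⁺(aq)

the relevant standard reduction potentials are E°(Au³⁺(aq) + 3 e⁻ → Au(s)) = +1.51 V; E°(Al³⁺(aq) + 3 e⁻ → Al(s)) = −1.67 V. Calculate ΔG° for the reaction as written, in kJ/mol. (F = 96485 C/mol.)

In the reaction as written Au³⁺(aq) is reduced, so the Au³⁺/Au couple is the cathode and Al³⁺/Al is the anode.
E°cell = +1.51 − (−1.67) = +3.18 V; balancing electrons gives n = 3.
ΔG° = −nFE°cell = −(3)(96485)(+3.18) J/mol = −920 kJ/mol.

−920 kJ/mol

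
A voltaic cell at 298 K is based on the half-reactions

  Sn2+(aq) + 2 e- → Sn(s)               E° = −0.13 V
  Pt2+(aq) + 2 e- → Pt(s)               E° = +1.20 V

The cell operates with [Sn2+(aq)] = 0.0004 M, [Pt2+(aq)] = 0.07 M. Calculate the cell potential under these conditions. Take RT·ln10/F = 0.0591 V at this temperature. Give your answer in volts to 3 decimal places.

+1.396 V

The Pt²⁺/Pt couple has the more positive E°, so it is the cathode; Sn²⁺/Sn is the anode.
E°cell = E°cat − E°an = +1.20 − (−0.13) = +1.33 V; n = 2.
The balanced reaction is Pt2+(aq) + Sn(s) → Pt(s) + Sn2+(aq), so Q = [Sn2+(aq)] / [Pt2+(aq)] = 0.00571 and log Q = −2.243.
E = E° − (0.0591/n)·log Q = +1.33 − (0.0591/2)(−2.243) = +1.396 V.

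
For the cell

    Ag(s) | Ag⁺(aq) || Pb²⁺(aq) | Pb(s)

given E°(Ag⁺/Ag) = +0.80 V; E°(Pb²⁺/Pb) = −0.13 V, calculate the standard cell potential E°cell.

−0.93 V

By convention the left-hand electrode in cell notation is the anode (oxidation) and the right-hand electrode is the cathode (reduction).
E°cell = E°(right) − E°(left) = −0.13 − (+0.80) = −0.93 V.
The negative sign shows that, as written, the cell would require an external voltage to drive the reaction.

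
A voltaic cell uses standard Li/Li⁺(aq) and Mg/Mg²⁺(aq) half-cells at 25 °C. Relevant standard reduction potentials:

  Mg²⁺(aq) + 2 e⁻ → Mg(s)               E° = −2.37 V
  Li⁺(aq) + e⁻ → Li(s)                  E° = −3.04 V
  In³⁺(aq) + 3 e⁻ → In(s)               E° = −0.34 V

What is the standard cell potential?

+0.67 V

The Mg²⁺/Mg couple has the higher E°, so Mg ion is reduced (cathode) and Li is oxidized (anode).
E°cell = E°(cathode) − E°(anode) = −2.37 − (−3.04) = +0.67 V.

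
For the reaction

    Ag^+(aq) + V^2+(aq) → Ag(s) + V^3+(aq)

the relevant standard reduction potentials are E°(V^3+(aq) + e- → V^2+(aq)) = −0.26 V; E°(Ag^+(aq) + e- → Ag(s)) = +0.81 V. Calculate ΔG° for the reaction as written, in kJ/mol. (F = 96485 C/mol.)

In the reaction as written Ag^+(aq) is reduced, so the Ag⁺/Ag couple is the cathode and V³⁺/V²⁺ is the anode.
E°cell = +0.81 − (−0.26) = +1.07 V; balancing electrons gives n = 1.
ΔG° = −nFE°cell = −(1)(96485)(+1.07) J/mol = −103 kJ/mol.

−103 kJ/mol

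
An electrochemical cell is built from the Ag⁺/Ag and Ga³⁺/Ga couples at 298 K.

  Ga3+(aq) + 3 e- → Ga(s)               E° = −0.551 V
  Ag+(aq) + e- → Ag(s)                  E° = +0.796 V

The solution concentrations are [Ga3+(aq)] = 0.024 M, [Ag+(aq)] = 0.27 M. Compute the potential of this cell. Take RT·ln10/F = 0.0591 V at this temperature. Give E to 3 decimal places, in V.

+1.345 V

Since E°(Ag⁺/Ag) > E°(Ga³⁺/Ga), Ag⁺/Ag serves as the cathode.
The standard potential is +0.796 − (−0.551) = +1.347 V and the balanced reaction transfers n = 3 electrons.
The balanced reaction is 3 Ag+(aq) + Ga(s) → 3 Ag(s) + Ga3+(aq), so Q = [Ga3+(aq)] / [Ag+(aq)]^3 = 1.22 and log Q = 0.086.
Applying E = E° − (RT ln10/nF)·log Q gives +1.347 − (0.0591/3)(0.086) = +1.345 V.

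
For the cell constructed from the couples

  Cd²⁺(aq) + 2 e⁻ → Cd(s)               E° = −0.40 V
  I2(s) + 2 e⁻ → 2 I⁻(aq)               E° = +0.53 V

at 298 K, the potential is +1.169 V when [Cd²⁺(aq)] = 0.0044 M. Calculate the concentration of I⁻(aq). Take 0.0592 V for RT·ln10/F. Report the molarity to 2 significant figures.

The I₂/I⁻ couple has the larger reduction potential, so it is the cathode: E°cell = +0.53 − (−0.40) = +0.93 V and n = 2.
Since E = E° − (0.0592/n)·log Q, log Q = n(E° − E)/0.0592 = −8.074.
The balanced reaction is I2(s) + Cd(s) → 2 I⁻(aq) + Cd²⁺(aq), so Q = [I⁻(aq)]^2·[Cd²⁺(aq)].
Solving for the unknown gives log [I⁻(aq)] = −2.859, so [I⁻(aq)] ≈ 0.0014 M.

0.0014 M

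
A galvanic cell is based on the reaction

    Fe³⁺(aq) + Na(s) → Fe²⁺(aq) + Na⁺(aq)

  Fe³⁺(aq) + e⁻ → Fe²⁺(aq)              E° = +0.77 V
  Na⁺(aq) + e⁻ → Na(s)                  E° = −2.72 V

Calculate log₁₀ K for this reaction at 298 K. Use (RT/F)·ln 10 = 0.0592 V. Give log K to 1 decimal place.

The Fe³⁺/Fe²⁺ couple is reduced (cathode); E°cell = +0.77 − (−2.72) = +3.49 V with n = 1.
At equilibrium E = 0, so log K = nE°cell / 0.0592 = (1)(+3.49) / 0.0592 = 59.0.

log K = 59.0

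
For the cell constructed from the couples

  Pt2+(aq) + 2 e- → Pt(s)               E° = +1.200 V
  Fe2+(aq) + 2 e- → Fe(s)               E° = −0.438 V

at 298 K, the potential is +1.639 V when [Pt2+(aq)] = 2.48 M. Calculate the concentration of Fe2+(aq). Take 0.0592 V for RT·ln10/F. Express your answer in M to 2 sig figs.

The Pt²⁺/Pt couple has the larger reduction potential, so it is the cathode: E°cell = +1.200 − (−0.438) = +1.638 V and n = 2.
Rearranging E = E° − (0.0592/n)·log Q gives log Q = 2(+1.638 − (+1.639))/0.0592 = −0.034.
The balanced reaction is Pt2+(aq) + Fe(s) → Pt(s) + Fe2+(aq), so Q = [Fe2+(aq)] / [Pt2+(aq)].
Isolating [Fe2+(aq)] in Q = 10^{−0.034} yields log [Fe2+(aq)] = 0.360, i.e. 2.3 M.

2.3 M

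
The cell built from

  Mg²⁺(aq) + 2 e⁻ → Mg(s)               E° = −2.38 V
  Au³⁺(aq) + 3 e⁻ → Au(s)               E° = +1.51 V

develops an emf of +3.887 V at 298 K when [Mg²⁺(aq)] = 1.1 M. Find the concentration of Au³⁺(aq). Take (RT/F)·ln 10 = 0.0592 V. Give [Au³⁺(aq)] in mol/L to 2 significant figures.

0.81 M

Au³⁺/Au is the cathode (higher E°); E°cell = +1.51 − (−2.38) = +3.89 V with n = 6.
From the Nernst equation, log Q = n(E° − E)/0.0592 = 6·(+3.89 − (+3.887))/0.0592 = 0.304.
The balanced reaction is 2 Au³⁺(aq) + 3 Mg(s) → 2 Au(s) + 3 Mg²⁺(aq), so Q = [Mg²⁺(aq)]^3 / [Au³⁺(aq)]^2.
Solving for the unknown gives log [Au³⁺(aq)] = −0.090, so [Au³⁺(aq)] ≈ 0.81 M.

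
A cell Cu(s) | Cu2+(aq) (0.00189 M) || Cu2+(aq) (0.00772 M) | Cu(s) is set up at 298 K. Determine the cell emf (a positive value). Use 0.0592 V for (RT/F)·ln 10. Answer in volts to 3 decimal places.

For a concentration cell E°cell = 0, since both electrodes use the same couple.
The compartment with the higher Cu2+(aq) concentration (0.00772 M) acts as the cathode; ions are reduced there and produced at the dilute (0.00189 M) anode.
With n = 2, Ecell = −(0.0592/2)·log([dilute]/[conc]) = −(0.0592/2)·log(0.00189/0.00772) = +0.018 V.

0.018 V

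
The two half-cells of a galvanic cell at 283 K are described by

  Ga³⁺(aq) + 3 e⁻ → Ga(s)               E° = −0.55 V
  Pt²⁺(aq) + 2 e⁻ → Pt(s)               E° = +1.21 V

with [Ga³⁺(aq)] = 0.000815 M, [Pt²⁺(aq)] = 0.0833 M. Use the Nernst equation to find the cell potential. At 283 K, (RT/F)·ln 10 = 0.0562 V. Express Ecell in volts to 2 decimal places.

+1.79 V

Since E°(Pt²⁺/Pt) > E°(Ga³⁺/Ga), Pt²⁺/Pt serves as the cathode.
The standard potential is +1.21 − (−0.55) = +1.76 V and the balanced reaction transfers n = 6 electrons.
The balanced reaction is 3 Pt²⁺(aq) + 2 Ga(s) → 3 Pt(s) + 2 Ga³⁺(aq), so Q = [Ga³⁺(aq)]^2 / [Pt²⁺(aq)]^3 = 0.00115 and log Q = −2.940.
E = E° − (0.0562/n)·log Q = +1.76 − (0.0562/6)(−2.940) = +1.79 V.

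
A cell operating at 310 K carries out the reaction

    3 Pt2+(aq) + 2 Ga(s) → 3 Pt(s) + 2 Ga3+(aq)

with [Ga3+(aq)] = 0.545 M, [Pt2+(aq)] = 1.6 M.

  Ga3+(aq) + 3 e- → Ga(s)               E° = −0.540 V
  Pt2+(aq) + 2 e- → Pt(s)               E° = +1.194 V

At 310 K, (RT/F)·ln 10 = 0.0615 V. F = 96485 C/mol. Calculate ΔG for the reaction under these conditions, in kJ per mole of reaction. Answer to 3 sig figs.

−1010 kJ/mol

With Pt²⁺/Pt reduced at the cathode, E°cell = +1.194 − (−0.540) = +1.734 V and n = 6.
Here Q = [Ga3+(aq)]^2 / [Pt2+(aq)]^3 = 0.0725 (log Q = −1.140), giving E = +1.734 − (0.0615/6)·(−1.140) = +1.7457 V.
Then ΔG = −nFE = −6 × 96485 × +1.7457 J/mol = −1010 kJ/mol.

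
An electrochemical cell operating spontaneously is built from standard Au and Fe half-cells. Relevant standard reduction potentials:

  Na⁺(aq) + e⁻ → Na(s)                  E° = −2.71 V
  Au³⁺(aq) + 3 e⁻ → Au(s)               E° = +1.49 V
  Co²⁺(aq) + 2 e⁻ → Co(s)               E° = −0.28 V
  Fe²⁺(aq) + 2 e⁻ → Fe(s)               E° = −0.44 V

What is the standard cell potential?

+1.93 V

The Au³⁺/Au couple has the higher E°, so Au ion is reduced (cathode) and Fe is oxidized (anode).
E°cell = E°(cathode) − E°(anode) = +1.49 − (−0.44) = +1.93 V.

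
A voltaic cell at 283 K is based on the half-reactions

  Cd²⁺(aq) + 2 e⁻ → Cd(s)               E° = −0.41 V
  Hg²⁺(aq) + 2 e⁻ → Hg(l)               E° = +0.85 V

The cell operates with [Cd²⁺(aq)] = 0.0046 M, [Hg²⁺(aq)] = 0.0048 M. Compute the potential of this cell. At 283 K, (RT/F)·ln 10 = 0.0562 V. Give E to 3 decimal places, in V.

Hg²⁺/Hg is reduced (cathode, E° = +0.85 V) and Cd²⁺/Cd is oxidized (anode).
E°cell = E°cat − E°an = +0.85 − (−0.41) = +1.26 V; n = 2.
Balancing gives Hg²⁺(aq) + Cd(s) → Hg(l) + Cd²⁺(aq); hence Q = [Cd²⁺(aq)] / [Hg²⁺(aq)] = 0.958 (log Q = −0.018).
By the Nernst equation, E = +1.26 − (0.0562/2)·(−0.018) = +1.261 V.

+1.261 V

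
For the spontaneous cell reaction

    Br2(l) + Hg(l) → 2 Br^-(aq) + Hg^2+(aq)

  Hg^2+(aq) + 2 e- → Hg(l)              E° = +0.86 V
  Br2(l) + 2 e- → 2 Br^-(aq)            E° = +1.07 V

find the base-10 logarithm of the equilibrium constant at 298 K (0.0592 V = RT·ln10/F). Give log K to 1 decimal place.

log K = 7.1

The Br₂/Br⁻ couple is reduced (cathode); E°cell = +1.07 − (+0.86) = +0.21 V with n = 2.
At equilibrium E = 0, so log K = nE°cell / 0.0592 = (2)(+0.21) / 0.0592 = 7.1.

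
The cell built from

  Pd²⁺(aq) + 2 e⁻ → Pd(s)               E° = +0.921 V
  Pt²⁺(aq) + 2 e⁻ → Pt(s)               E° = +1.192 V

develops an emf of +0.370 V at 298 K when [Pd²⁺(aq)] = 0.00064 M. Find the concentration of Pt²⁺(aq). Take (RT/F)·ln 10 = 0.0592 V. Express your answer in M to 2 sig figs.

1.4 M

The Pt²⁺/Pt couple has the larger reduction potential, so it is the cathode: E°cell = +1.192 − (+0.921) = +0.271 V and n = 2.
From the Nernst equation, log Q = n(E° − E)/0.0592 = 2·(+0.271 − (+0.370))/0.0592 = −3.345.
Balancing electrons gives Pt²⁺(aq) + Pd(s) → Pt(s) + Pd²⁺(aq); thus Q = [Pd²⁺(aq)] / [Pt²⁺(aq)].
Substituting the known concentrations and solving, log [Pt²⁺(aq)] = 0.151 and [Pt²⁺(aq)] = 1.4 M.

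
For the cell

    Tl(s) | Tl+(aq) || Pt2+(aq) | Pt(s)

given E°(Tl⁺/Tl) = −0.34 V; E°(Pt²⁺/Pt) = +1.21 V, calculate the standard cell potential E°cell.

By convention the left-hand electrode in cell notation is the anode (oxidation) and the right-hand electrode is the cathode (reduction).
E°cell = E°(right) − E°(left) = +1.21 − (−0.34) = +1.55 V.

+1.55 V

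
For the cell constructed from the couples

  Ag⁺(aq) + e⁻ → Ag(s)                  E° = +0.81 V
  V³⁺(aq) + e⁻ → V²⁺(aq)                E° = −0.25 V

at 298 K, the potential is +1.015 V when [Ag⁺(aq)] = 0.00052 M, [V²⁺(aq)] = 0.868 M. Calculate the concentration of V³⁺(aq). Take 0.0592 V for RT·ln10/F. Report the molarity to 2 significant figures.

The Ag⁺/Ag couple has the larger reduction potential, so it is the cathode: E°cell = +0.81 − (−0.25) = +1.06 V and n = 1.
Rearranging E = E° − (0.0592/n)·log Q gives log Q = 1(+1.06 − (+1.015))/0.0592 = 0.760.
For Ag⁺(aq) + V²⁺(aq) → Ag(s) + V³⁺(aq), the reaction quotient is Q = [V³⁺(aq)] / ([Ag⁺(aq)]·[V²⁺(aq)]).
Isolating [V³⁺(aq)] in Q = 10^{0.760} yields log [V³⁺(aq)] = −2.585, i.e. 0.0026 M.

0.0026 M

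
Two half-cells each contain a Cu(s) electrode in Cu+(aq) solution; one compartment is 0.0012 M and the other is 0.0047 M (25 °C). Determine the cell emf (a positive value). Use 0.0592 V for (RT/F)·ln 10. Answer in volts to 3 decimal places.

0.035 V

For a concentration cell E°cell = 0, since both electrodes use the same couple.
The compartment with the higher Cu+(aq) concentration (0.0047 M) acts as the cathode; ions are reduced there and produced at the dilute (0.0012 M) anode.
With n = 1, Ecell = −(0.0592/1)·log([dilute]/[conc]) = −(0.0592/1)·log(0.0012/0.0047) = +0.035 V.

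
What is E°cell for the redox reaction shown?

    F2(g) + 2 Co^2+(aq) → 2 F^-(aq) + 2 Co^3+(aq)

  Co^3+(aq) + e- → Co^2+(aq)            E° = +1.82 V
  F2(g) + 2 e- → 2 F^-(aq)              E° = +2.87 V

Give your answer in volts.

+1.05 V

In the reaction as written, F2(g) is reduced (cathode) and Co^3+(aq) is produced by oxidation at the anode.
E°cell = E°(cathode) − E°(anode) = +2.87 − (+1.82) = +1.05 V.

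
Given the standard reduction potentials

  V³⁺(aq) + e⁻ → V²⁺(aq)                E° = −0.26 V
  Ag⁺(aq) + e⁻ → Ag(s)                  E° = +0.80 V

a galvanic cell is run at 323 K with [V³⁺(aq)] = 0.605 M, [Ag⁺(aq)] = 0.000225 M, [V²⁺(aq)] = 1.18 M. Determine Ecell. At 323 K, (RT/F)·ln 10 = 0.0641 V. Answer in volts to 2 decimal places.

+0.84 V

Since E°(Ag⁺/Ag) > E°(V³⁺/V²⁺), Ag⁺/Ag serves as the cathode.
The standard potential is +0.80 − (−0.26) = +1.06 V and the balanced reaction transfers n = 1 electron.
Balancing gives Ag⁺(aq) + V²⁺(aq) → Ag(s) + V³⁺(aq); hence Q = [V³⁺(aq)] / ([Ag⁺(aq)]·[V²⁺(aq)]) = 2.28×10^3 (log Q = 3.358).
By the Nernst equation, E = +1.06 − (0.0641/1)·(3.358) = +0.84 V.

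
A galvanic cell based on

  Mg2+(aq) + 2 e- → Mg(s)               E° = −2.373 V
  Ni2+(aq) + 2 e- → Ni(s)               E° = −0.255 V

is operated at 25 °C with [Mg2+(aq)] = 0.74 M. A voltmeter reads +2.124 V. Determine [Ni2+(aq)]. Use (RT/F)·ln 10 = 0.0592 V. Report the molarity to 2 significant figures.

1.2 M

With Ni²⁺/Ni at the cathode and Mg²⁺/Mg at the anode, E°cell = −0.255 − (−2.373) = +2.118 V (n = 2).
Rearranging E = E° − (0.0592/n)·log Q gives log Q = 2(+2.118 − (+2.124))/0.0592 = −0.203.
Balancing electrons gives Ni2+(aq) + Mg(s) → Ni(s) + Mg2+(aq); thus Q = [Mg2+(aq)] / [Ni2+(aq)].
Solving for the unknown gives log [Ni2+(aq)] = 0.072, so [Ni2+(aq)] ≈ 1.2 M.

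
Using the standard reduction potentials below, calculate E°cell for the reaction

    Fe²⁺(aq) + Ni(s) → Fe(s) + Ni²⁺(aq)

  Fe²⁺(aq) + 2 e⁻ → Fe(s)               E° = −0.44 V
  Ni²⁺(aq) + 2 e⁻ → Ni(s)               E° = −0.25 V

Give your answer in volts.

−0.19 V

In the reaction as written, Fe²⁺(aq) is reduced (cathode) and Ni²⁺(aq) is produced by oxidation at the anode.
E°cell = E°(cathode) − E°(anode) = −0.44 − (−0.25) = −0.19 V.
The negative E°cell means the reaction is non-spontaneous in the direction written.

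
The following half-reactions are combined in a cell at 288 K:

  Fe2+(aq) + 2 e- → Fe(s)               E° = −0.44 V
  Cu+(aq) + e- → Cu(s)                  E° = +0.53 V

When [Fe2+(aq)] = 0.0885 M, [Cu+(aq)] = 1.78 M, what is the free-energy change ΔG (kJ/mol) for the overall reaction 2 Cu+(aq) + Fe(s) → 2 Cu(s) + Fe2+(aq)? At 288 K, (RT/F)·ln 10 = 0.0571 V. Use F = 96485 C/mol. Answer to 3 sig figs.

The standard cell potential is +0.53 − (−0.44) = +0.97 V, with n = 2 electrons in the balanced equation.
Here Q = [Fe2+(aq)] / [Cu+(aq)]^2 = 0.0279 (log Q = −1.554), giving E = +0.97 − (0.0571/2)·(−1.554) = +1.0144 V.
ΔG = −nFE = −(2)(96485)(+1.0144) J/mol = −196 kJ/mol.

−196 kJ/mol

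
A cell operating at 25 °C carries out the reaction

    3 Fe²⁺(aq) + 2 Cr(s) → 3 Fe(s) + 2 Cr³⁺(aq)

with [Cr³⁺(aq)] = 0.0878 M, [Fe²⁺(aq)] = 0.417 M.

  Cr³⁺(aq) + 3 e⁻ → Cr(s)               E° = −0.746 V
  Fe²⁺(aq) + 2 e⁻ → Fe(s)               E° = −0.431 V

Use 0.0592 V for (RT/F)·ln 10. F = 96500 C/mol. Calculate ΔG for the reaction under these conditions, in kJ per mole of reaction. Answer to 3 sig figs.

−188 kJ/mol

E°cell = −0.431 − (−0.746) = +0.315 V; the balanced reaction transfers n = 6 electrons.
The reaction quotient is [Cr³⁺(aq)]^2 / [Fe²⁺(aq)]^3 = 0.106; by Nernst, E = +0.315 − (0.0592/6)(−0.973) = +0.3246 V.
ΔG = −nFE = −(6)(96500)(+0.3246) J/mol = −188 kJ/mol.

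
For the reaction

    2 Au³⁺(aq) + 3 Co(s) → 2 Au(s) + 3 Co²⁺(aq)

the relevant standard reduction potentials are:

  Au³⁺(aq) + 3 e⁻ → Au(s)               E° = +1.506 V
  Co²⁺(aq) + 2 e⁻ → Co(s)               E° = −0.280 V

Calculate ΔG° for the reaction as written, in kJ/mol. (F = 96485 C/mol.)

In the reaction as written Au³⁺(aq) is reduced, so the Au³⁺/Au couple is the cathode and Co²⁺/Co is the anode.
E°cell = +1.506 − (−0.280) = +1.786 V; balancing electrons gives n = 6.
ΔG° = −nFE°cell = −(6)(96485)(+1.786) J/mol = −1034 kJ/mol.

−1034 kJ/mol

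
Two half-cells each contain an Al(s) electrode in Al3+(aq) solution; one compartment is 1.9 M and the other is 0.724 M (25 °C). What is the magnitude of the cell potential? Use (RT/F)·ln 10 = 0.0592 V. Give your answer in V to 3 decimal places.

For a concentration cell E°cell = 0, since both electrodes use the same couple.
The compartment with the higher Al3+(aq) concentration (1.9 M) acts as the cathode; ions are reduced there and produced at the dilute (0.724 M) anode.
With n = 3, Ecell = −(0.0592/3)·log([dilute]/[conc]) = −(0.0592/3)·log(0.724/1.9) = +0.008 V.

0.008 V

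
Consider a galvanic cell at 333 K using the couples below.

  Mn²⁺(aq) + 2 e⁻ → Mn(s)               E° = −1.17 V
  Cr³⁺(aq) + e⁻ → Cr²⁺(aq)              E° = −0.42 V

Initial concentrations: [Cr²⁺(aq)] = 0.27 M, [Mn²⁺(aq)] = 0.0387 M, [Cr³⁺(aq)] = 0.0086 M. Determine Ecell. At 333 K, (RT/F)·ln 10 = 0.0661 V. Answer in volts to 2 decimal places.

+0.70 V

Cr³⁺/Cr²⁺ is reduced (cathode, E° = −0.42 V) and Mn²⁺/Mn is oxidized (anode).
The standard potential is −0.42 − (−1.17) = +0.75 V and the balanced reaction transfers n = 2 electrons.
The balanced reaction is 2 Cr³⁺(aq) + Mn(s) → 2 Cr²⁺(aq) + Mn²⁺(aq), so Q = ([Cr²⁺(aq)]^2·[Mn²⁺(aq)]) / [Cr³⁺(aq)]^2 = 38.1 and log Q = 1.581.
E = E° − (0.0661/n)·log Q = +0.75 − (0.0661/2)(1.581) = +0.70 V.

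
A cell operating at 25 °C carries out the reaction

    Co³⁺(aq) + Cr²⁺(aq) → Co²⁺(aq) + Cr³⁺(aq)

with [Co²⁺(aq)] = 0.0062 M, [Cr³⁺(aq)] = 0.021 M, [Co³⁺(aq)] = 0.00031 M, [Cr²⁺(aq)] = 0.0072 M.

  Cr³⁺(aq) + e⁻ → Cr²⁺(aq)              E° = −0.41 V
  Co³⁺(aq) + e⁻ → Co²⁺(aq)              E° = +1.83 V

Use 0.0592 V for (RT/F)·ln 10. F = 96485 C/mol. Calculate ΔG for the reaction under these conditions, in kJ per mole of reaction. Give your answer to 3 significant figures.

The standard cell potential is +1.83 − (−0.41) = +2.24 V, with n = 1 electron in the balanced equation.
Here Q = ([Co²⁺(aq)]·[Cr³⁺(aq)]) / ([Co³⁺(aq)]·[Cr²⁺(aq)]) = 58.3 (log Q = 1.766), giving E = +2.24 − (0.0592/1)·(1.766) = +2.1355 V.
Then ΔG = −nFE = −1 × 96485 × +2.1355 J/mol = −206 kJ/mol.

−206 kJ/mol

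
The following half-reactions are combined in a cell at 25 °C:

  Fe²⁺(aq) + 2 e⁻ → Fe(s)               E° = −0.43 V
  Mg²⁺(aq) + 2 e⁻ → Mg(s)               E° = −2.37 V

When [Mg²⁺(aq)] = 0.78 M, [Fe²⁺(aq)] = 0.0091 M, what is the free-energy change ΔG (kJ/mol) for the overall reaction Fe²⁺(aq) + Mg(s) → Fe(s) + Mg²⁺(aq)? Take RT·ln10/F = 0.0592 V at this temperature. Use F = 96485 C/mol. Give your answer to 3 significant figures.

−363 kJ/mol

The standard cell potential is −0.43 − (−2.37) = +1.94 V, with n = 2 electrons in the balanced equation.
The reaction quotient is [Mg²⁺(aq)] / [Fe²⁺(aq)] = 85.7; by Nernst, E = +1.94 − (0.0592/2)(1.933) = +1.8828 V.
ΔG = −nFE = −(2)(96485)(+1.8828) J/mol = −363 kJ/mol.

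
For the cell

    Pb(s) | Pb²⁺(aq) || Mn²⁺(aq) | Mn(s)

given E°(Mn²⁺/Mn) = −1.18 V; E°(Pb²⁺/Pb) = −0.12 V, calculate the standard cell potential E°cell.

By convention the left-hand electrode in cell notation is the anode (oxidation) and the right-hand electrode is the cathode (reduction).
E°cell = E°(right) − E°(left) = −1.18 − (−0.12) = −1.06 V.
The negative sign shows that, as written, the cell would require an external voltage to drive the reaction.

−1.06 V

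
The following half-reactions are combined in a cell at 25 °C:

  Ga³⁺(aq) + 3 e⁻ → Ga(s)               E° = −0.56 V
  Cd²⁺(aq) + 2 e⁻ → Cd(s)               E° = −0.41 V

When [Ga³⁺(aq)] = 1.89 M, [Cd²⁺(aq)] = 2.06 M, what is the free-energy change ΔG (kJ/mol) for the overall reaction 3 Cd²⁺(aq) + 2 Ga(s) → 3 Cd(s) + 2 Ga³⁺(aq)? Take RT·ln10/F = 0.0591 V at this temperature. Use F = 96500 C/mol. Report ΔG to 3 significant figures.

The standard cell potential is −0.41 − (−0.56) = +0.15 V, with n = 6 electrons in the balanced equation.
The reaction quotient is [Ga³⁺(aq)]^2 / [Cd²⁺(aq)]^3 = 0.409; by Nernst, E = +0.15 − (0.0591/6)(−0.389) = +0.1538 V.
Finally ΔG = −nFE = −(6)(96500 C/mol)(+0.1538 V) = −89.1 kJ/mol.

−89.1 kJ/mol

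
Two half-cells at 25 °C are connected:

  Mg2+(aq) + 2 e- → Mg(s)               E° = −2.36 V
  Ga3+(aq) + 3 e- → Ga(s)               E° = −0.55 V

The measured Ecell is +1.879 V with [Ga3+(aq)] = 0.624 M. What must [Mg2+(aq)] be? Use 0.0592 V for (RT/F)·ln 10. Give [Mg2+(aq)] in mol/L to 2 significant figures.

The Ga³⁺/Ga couple has the larger reduction potential, so it is the cathode: E°cell = −0.55 − (−2.36) = +1.81 V and n = 6.
Since E = E° − (0.0592/n)·log Q, log Q = n(E° − E)/0.0592 = −6.993.
The balanced reaction is 2 Ga3+(aq) + 3 Mg(s) → 2 Ga(s) + 3 Mg2+(aq), so Q = [Mg2+(aq)]^3 / [Ga3+(aq)]^2.
Solving for the unknown gives log [Mg2+(aq)] = −2.468, so [Mg2+(aq)] ≈ 0.0034 M.

0.0034 M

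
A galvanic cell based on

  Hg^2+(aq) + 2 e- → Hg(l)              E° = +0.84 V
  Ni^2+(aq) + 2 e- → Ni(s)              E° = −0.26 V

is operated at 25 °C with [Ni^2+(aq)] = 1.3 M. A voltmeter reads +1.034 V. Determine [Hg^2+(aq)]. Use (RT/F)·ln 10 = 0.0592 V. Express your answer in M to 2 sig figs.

0.0077 M

With Hg²⁺/Hg at the cathode and Ni²⁺/Ni at the anode, E°cell = +0.84 − (−0.26) = +1.10 V (n = 2).
From the Nernst equation, log Q = n(E° − E)/0.0592 = 2·(+1.10 − (+1.034))/0.0592 = 2.230.
Balancing electrons gives Hg^2+(aq) + Ni(s) → Hg(l) + Ni^2+(aq); thus Q = [Ni^2+(aq)] / [Hg^2+(aq)].
Substituting the known concentrations and solving, log [Hg^2+(aq)] = −2.116 and [Hg^2+(aq)] = 0.0077 M.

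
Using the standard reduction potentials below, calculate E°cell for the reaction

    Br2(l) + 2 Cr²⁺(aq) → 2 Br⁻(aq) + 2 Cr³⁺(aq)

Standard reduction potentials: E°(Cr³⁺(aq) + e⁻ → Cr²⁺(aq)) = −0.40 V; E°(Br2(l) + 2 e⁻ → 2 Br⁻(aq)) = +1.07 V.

Br2(l) gains electrons, so the Br₂/Br⁻ couple is the cathode; the Cr³⁺/Cr²⁺ couple is the anode.
E°cell = E°(cathode) − E°(anode) = +1.07 − (−0.40) = +1.47 V.

+1.47 V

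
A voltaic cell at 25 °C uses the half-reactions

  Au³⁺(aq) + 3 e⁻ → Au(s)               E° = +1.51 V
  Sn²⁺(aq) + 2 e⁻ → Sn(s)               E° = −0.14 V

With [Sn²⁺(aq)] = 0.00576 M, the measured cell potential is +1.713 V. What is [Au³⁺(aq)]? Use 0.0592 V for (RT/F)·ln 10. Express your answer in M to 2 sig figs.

With Au³⁺/Au at the cathode and Sn²⁺/Sn at the anode, E°cell = +1.51 − (−0.14) = +1.65 V (n = 6).
Rearranging E = E° − (0.0592/n)·log Q gives log Q = 6(+1.65 − (+1.713))/0.0592 = −6.385.
Balancing electrons gives 2 Au³⁺(aq) + 3 Sn(s) → 2 Au(s) + 3 Sn²⁺(aq); thus Q = [Sn²⁺(aq)]^3 / [Au³⁺(aq)]^2.
Substituting the known concentrations and solving, log [Au³⁺(aq)] = −0.167 and [Au³⁺(aq)] = 0.68 M.

0.68 M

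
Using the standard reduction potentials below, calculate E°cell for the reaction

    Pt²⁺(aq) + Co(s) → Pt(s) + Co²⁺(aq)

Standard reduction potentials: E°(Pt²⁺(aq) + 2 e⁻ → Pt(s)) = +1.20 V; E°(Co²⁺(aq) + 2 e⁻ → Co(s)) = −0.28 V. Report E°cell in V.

Pt²⁺(aq) gains electrons, so the Pt²⁺/Pt couple is the cathode; the Co²⁺/Co couple is the anode.
E°cell = E°(cathode) − E°(anode) = +1.20 − (−0.28) = +1.48 V.
The positive value indicates the reaction is spontaneous as written.

+1.48 V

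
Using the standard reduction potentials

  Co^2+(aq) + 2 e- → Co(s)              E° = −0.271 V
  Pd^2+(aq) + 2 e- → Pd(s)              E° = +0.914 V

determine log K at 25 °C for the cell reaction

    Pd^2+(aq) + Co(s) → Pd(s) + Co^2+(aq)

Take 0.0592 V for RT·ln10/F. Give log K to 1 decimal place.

log K = 40.0

The Pd²⁺/Pd couple is reduced (cathode); E°cell = +0.914 − (−0.271) = +1.185 V with n = 2.
At equilibrium E = 0, so log K = nE°cell / 0.0592 = (2)(+1.185) / 0.0592 = 40.0.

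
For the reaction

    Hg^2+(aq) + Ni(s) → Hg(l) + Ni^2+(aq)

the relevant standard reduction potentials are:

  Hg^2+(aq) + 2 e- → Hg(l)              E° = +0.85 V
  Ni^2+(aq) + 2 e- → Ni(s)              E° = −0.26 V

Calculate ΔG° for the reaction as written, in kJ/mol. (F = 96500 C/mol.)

In the reaction as written Hg^2+(aq) is reduced, so the Hg²⁺/Hg couple is the cathode and Ni²⁺/Ni is the anode.
E°cell = +0.85 − (−0.26) = +1.11 V; balancing electrons gives n = 2.
ΔG° = −nFE°cell = −(2)(96500)(+1.11) J/mol = −214 kJ/mol.

−214 kJ/mol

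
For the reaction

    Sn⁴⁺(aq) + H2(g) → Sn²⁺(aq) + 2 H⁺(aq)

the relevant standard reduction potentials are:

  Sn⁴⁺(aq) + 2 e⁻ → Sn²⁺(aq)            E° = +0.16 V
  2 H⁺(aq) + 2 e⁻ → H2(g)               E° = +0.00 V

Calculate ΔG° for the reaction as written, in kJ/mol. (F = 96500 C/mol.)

−30.9 kJ/mol

In the reaction as written Sn⁴⁺(aq) is reduced, so the Sn⁴⁺/Sn²⁺ couple is the cathode and 2H⁺/H₂ is the anode.
E°cell = +0.16 − (+0.00) = +0.16 V; balancing electrons gives n = 2.
ΔG° = −nFE°cell = −(2)(96500)(+0.16) J/mol = −30.9 kJ/mol.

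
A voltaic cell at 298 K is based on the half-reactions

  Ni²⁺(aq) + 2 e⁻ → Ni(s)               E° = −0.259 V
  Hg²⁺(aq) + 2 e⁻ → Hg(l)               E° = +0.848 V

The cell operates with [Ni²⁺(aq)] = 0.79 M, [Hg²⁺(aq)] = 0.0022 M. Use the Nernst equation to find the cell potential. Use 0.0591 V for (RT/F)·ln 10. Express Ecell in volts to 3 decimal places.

Since E°(Hg²⁺/Hg) > E°(Ni²⁺/Ni), Hg²⁺/Hg serves as the cathode.
E°cell = +0.848 − (−0.259) = +1.107 V, with n = 2 electrons transferred.
The balanced reaction is Hg²⁺(aq) + Ni(s) → Hg(l) + Ni²⁺(aq), so Q = [Ni²⁺(aq)] / [Hg²⁺(aq)] = 359 and log Q = 2.555.
Applying E = E° − (RT ln10/nF)·log Q gives +1.107 − (0.0591/2)(2.555) = +1.031 V.

+1.031 V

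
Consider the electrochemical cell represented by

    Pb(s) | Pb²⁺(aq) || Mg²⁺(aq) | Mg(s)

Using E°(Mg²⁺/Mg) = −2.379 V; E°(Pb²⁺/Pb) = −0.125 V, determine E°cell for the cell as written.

−2.254 V

By convention the left-hand electrode in cell notation is the anode (oxidation) and the right-hand electrode is the cathode (reduction).
E°cell = E°(right) − E°(left) = −2.379 − (−0.125) = −2.254 V.
The negative sign shows that, as written, the cell would require an external voltage to drive the reaction.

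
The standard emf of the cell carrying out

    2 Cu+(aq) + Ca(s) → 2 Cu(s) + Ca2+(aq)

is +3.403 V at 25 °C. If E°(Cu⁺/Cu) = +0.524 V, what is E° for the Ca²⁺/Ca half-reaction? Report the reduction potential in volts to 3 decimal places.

−2.879 V

In the reaction as written the Cu⁺/Cu couple is reduced (cathode) and Ca²⁺/Ca is oxidized (anode), so E°cell = E°(Cu⁺/Cu) − E°(Ca²⁺/Ca).
E°(Ca²⁺/Ca) = E°(cathode) − E°cell = +0.524 − (+3.403) = −2.879 V.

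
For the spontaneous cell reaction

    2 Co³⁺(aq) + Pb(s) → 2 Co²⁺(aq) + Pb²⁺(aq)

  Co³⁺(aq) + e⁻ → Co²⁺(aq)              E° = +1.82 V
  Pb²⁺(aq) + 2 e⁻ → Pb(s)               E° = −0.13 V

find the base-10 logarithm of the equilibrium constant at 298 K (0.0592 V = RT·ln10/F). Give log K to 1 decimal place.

log K = 65.9

The Co³⁺/Co²⁺ couple is reduced (cathode); E°cell = +1.82 − (−0.13) = +1.95 V with n = 2.
At equilibrium E = 0, so log K = nE°cell / 0.0592 = (2)(+1.95) / 0.0592 = 65.9.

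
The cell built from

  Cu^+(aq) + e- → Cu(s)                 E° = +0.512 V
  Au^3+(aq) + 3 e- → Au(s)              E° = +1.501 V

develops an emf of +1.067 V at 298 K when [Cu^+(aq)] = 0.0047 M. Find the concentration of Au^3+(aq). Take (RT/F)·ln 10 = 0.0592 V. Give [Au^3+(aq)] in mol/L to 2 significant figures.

0.00093 M

The Au³⁺/Au couple has the larger reduction potential, so it is the cathode: E°cell = +1.501 − (+0.512) = +0.989 V and n = 3.
Rearranging E = E° − (0.0592/n)·log Q gives log Q = 3(+0.989 − (+1.067))/0.0592 = −3.953.
Balancing electrons gives Au^3+(aq) + 3 Cu(s) → Au(s) + 3 Cu^+(aq); thus Q = [Cu^+(aq)]^3 / [Au^3+(aq)].
Solving for the unknown gives log [Au^3+(aq)] = −3.031, so [Au^3+(aq)] ≈ 0.00093 M.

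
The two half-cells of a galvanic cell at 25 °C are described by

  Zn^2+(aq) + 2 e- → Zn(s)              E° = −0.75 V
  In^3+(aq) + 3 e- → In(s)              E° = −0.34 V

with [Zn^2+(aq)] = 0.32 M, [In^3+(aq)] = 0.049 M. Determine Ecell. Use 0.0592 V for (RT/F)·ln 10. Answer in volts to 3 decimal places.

+0.399 V

In³⁺/In is reduced (cathode, E° = −0.34 V) and Zn²⁺/Zn is oxidized (anode).
E°cell = −0.34 − (−0.75) = +0.41 V, with n = 6 electrons transferred.
For the overall reaction 2 In^3+(aq) + 3 Zn(s) → 2 In(s) + 3 Zn^2+(aq), Q = [Zn^2+(aq)]^3 / [In^3+(aq)]^2 = 13.6, giving log Q = 1.135.
By the Nernst equation, E = +0.41 − (0.0592/6)·(1.135) = +0.399 V.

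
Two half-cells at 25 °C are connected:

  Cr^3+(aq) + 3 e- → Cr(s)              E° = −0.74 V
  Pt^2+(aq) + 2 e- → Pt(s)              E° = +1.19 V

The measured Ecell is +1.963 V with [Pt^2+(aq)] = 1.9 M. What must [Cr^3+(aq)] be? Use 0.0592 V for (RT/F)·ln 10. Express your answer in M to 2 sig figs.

0.056 M

Pt²⁺/Pt is the cathode (higher E°); E°cell = +1.19 − (−0.74) = +1.93 V with n = 6.
From the Nernst equation, log Q = n(E° − E)/0.0592 = 6·(+1.93 − (+1.963))/0.0592 = −3.345.
Balancing electrons gives 3 Pt^2+(aq) + 2 Cr(s) → 3 Pt(s) + 2 Cr^3+(aq); thus Q = [Cr^3+(aq)]^2 / [Pt^2+(aq)]^3.
Substituting the known concentrations and solving, log [Cr^3+(aq)] = −1.254 and [Cr^3+(aq)] = 0.056 M.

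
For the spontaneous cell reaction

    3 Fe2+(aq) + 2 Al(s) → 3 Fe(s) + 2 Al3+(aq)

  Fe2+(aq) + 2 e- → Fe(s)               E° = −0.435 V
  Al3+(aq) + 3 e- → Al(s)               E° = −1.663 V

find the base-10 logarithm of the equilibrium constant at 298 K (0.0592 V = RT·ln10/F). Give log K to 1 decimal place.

The Fe²⁺/Fe couple is reduced (cathode); E°cell = −0.435 − (−1.663) = +1.228 V with n = 6.
At equilibrium E = 0, so log K = nE°cell / 0.0592 = (6)(+1.228) / 0.0592 = 124.5.

log K = 124.5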